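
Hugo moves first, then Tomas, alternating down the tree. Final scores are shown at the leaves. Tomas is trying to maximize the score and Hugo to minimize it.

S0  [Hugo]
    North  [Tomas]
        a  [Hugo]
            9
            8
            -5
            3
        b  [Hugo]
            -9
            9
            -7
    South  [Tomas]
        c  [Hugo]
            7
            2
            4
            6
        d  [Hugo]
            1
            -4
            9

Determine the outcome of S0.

a (Hugo): min(9, 8, -5, 3) = -5
b (Hugo): min(-9, 9, -7) = -9
North (Tomas): max(-5, -9) = -5
c (Hugo): min(7, 2, 4, 6) = 2
d (Hugo): min(1, -4, 9) = -4
South (Tomas): max(2, -4) = 2
S0 (Hugo): min(-5, 2) = -5

-5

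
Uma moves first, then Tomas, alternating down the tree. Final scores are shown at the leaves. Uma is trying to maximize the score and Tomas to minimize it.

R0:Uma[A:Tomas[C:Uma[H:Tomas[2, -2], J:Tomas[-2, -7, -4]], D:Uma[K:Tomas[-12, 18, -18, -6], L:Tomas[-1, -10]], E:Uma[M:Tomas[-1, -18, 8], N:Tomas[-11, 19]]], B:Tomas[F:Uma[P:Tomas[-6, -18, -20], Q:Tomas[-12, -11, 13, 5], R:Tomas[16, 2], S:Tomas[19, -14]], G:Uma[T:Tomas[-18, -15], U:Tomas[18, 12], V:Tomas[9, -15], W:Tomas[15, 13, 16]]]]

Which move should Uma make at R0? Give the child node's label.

H (Tomas): min(2, -2) = -2
J (Tomas): min(-2, -7, -4) = -7
C (Uma): max(-2, -7) = -2
K (Tomas): min(-12, 18, -18, -6) = -18
L (Tomas): min(-1, -10) = -10
D (Uma): max(-18, -10) = -10
M (Tomas): min(-1, -18, 8) = -18
N (Tomas): min(-11, 19) = -11
E (Uma): max(-18, -11) = -11
A (Tomas): min(-2, -10, -11) = -11
P (Tomas): min(-6, -18, -20) = -20
Q (Tomas): min(-12, -11, 13, 5) = -12
R (Tomas): min(16, 2) = 2
S (Tomas): min(19, -14) = -14
F (Uma): max(-20, -12, 2, -14) = 2
T (Tomas): min(-18, -15) = -18
U (Tomas): min(18, 12) = 12
V (Tomas): min(9, -15) = -15
W (Tomas): min(15, 13, 16) = 13
G (Uma): max(-18, 12, -15, 13) = 13
B (Tomas): min(2, 13) = 2
R0 (Uma): max(-11, 2) = 2
Uma at R0 wants the highest of {A=-11, B=2}, so chooses B.

B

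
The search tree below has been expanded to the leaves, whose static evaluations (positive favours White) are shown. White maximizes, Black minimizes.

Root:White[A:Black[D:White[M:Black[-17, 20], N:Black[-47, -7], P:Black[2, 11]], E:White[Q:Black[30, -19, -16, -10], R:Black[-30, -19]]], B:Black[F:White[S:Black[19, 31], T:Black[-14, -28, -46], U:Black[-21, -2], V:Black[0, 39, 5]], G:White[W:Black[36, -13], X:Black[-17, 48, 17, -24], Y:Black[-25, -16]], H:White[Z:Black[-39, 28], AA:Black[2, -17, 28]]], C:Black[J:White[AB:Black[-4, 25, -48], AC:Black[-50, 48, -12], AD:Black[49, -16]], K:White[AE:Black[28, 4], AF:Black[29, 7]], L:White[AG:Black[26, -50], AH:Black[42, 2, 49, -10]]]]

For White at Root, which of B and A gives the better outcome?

B

S (Black): min(19, 31) = 19
T (Black): min(-14, -28, -46) = -46
U (Black): min(-21, -2) = -21
V (Black): min(0, 39, 5) = 0
F (White): max(19, -46, -21, 0) = 19
W (Black): min(36, -13) = -13
X (Black): min(-17, 48, 17, -24) = -24
Y (Black): min(-25, -16) = -25
G (White): max(-13, -24, -25) = -13
Z (Black): min(-39, 28) = -39
AA (Black): min(2, -17, 28) = -17
H (White): max(-39, -17) = -17
B (Black): min(19, -13, -17) = -17
M (Black): min(-17, 20) = -17
N (Black): min(-47, -7) = -47
P (Black): min(2, 11) = 2
D (White): max(-17, -47, 2) = 2
Q (Black): min(30, -19, -16, -10) = -19
R (Black): min(-30, -19) = -30
E (White): max(-19, -30) = -19
A (Black): min(2, -19) = -19
White prefers the higher value; B=-17, A=-19. B is better since -17 > -19.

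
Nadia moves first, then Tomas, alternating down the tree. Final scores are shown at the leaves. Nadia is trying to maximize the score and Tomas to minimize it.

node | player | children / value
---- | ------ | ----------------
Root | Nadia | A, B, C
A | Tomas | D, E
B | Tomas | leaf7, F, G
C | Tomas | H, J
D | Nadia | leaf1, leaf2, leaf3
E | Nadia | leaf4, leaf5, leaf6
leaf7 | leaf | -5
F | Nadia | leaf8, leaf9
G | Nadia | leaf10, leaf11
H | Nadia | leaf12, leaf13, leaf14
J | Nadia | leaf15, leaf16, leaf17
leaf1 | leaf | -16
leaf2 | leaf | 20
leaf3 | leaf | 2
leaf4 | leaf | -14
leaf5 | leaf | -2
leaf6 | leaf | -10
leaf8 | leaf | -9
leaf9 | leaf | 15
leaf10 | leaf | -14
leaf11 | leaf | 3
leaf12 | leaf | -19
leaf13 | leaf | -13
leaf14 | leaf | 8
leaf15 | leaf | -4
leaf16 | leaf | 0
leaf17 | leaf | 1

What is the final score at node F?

F (Nadia): max(-9, 15) = 15

15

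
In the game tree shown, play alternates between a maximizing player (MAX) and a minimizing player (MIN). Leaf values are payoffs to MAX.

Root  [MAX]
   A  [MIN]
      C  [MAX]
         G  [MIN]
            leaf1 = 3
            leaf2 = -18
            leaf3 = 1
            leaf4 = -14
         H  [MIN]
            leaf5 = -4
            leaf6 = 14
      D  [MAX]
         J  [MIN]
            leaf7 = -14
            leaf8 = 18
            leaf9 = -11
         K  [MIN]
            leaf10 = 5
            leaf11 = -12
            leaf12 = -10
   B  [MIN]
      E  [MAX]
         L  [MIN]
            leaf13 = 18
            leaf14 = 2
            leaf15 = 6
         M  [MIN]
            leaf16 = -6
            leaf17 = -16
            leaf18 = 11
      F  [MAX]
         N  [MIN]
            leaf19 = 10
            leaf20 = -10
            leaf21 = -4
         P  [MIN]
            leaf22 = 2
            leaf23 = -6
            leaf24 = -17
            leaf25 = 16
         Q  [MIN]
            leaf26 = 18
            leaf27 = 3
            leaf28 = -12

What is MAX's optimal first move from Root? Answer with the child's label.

G (MIN): min(3, -18, 1, -14) = -18
H (MIN): min(-4, 14) = -4
C (MAX): max(-18, -4) = -4
J (MIN): min(-14, 18, -11) = -14
K (MIN): min(5, -12, -10) = -12
D (MAX): max(-14, -12) = -12
A (MIN): min(-4, -12) = -12
L (MIN): min(18, 2, 6) = 2
M (MIN): min(-6, -16, 11) = -16
E (MAX): max(2, -16) = 2
N (MIN): min(10, -10, -4) = -10
P (MIN): min(2, -6, -17, 16) = -17
Q (MIN): min(18, 3, -12) = -12
F (MAX): max(-10, -17, -12) = -10
B (MIN): min(2, -10) = -10
Root (MAX): max(-12, -10) = -10
MAX at Root wants the highest of {A=-12, B=-10}, so chooses B.

B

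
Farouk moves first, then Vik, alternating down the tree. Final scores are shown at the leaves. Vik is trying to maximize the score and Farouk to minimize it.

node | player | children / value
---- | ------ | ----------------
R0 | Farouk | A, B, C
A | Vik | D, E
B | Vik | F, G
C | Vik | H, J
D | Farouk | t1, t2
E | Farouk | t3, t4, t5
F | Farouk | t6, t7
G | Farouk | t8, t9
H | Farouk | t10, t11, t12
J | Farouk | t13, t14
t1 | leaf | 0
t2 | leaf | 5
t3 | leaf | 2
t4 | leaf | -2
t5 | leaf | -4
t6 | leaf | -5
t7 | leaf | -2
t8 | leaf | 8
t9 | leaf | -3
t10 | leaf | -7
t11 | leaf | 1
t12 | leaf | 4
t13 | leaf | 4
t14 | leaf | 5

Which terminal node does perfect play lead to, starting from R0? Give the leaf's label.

t9

D (Farouk): min(0, 5) = 0
E (Farouk): min(2, -2, -4) = -4
A (Vik): max(0, -4) = 0
F (Farouk): min(-5, -2) = -5
G (Farouk): min(8, -3) = -3
B (Vik): max(-5, -3) = -3
H (Farouk): min(-7, 1, 4) = -7
J (Farouk): min(4, 5) = 4
C (Vik): max(-7, 4) = 4
R0 (Farouk): min(0, -3, 4) = -3
At R0, Farouk picks B (lowest: -3).
At B, Vik picks G (highest: -3).
At G, Farouk picks t9 (lowest: -3).
Terminal value -3.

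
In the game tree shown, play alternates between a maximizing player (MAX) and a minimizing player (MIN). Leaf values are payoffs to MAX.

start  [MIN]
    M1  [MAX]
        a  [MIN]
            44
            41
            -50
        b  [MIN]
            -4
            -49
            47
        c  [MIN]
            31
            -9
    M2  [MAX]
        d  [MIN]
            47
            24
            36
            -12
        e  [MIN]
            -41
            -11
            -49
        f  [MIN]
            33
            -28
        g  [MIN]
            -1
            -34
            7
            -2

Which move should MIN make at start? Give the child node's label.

M2

a (MIN): min(44, 41, -50) = -50
b (MIN): min(-4, -49, 47) = -49
c (MIN): min(31, -9) = -9
M1 (MAX): max(-50, -49, -9) = -9
d (MIN): min(47, 24, 36, -12) = -12
e (MIN): min(-41, -11, -49) = -49
f (MIN): min(33, -28) = -28
g (MIN): min(-1, -34, 7, -2) = -34
M2 (MAX): max(-12, -49, -28, -34) = -12
start (MIN): min(-9, -12) = -12
MIN at start wants the lowest of {M1=-9, M2=-12}, so chooses M2.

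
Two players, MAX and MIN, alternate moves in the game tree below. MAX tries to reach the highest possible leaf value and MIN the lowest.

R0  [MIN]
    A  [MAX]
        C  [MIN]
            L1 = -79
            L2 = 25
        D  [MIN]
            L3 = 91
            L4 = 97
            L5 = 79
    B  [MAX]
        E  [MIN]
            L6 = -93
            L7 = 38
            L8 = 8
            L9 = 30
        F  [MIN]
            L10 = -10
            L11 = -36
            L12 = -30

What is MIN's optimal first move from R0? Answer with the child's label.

B

C (MIN): min(-79, 25) = -79
D (MIN): min(91, 97, 79) = 79
A (MAX): max(-79, 79) = 79
E (MIN): min(-93, 38, 8, 30) = -93
F (MIN): min(-10, -36, -30) = -36
B (MAX): max(-93, -36) = -36
R0 (MIN): min(79, -36) = -36
MIN at R0 wants the lowest of {A=79, B=-36}, so chooses B.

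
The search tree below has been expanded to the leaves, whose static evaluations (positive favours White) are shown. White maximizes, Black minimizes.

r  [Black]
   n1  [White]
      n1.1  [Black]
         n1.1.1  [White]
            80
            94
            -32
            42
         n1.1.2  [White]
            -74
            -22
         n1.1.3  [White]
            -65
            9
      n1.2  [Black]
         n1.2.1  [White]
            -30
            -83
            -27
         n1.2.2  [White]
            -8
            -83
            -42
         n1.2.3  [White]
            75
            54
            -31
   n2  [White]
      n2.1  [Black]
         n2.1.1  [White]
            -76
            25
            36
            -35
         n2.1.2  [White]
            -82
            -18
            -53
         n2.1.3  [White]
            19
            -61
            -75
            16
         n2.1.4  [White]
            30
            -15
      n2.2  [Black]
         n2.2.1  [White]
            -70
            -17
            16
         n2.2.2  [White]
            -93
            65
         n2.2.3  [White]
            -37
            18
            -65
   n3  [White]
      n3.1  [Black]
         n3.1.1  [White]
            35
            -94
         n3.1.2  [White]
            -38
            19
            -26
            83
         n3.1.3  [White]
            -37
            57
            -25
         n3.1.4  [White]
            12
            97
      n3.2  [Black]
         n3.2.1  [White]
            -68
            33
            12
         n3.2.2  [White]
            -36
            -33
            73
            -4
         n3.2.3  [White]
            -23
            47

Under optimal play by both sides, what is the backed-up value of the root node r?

-22

n1.1.1 (White): max(80, 94, -32, 42) = 94
n1.1.2 (White): max(-74, -22) = -22
n1.1.3 (White): max(-65, 9) = 9
n1.1 (Black): min(94, -22, 9) = -22
n1.2.1 (White): max(-30, -83, -27) = -27
n1.2.2 (White): max(-8, -83, -42) = -8
n1.2.3 (White): max(75, 54, -31) = 75
n1.2 (Black): min(-27, -8, 75) = -27
n1 (White): max(-22, -27) = -22
n2.1.1 (White): max(-76, 25, 36, -35) = 36
n2.1.2 (White): max(-82, -18, -53) = -18
n2.1.3 (White): max(19, -61, -75, 16) = 19
n2.1.4 (White): max(30, -15) = 30
n2.1 (Black): min(36, -18, 19, 30) = -18
n2.2.1 (White): max(-70, -17, 16) = 16
n2.2.2 (White): max(-93, 65) = 65
n2.2.3 (White): max(-37, 18, -65) = 18
n2.2 (Black): min(16, 65, 18) = 16
n2 (White): max(-18, 16) = 16
n3.1.1 (White): max(35, -94) = 35
n3.1.2 (White): max(-38, 19, -26, 83) = 83
n3.1.3 (White): max(-37, 57, -25) = 57
n3.1.4 (White): max(12, 97) = 97
n3.1 (Black): min(35, 83, 57, 97) = 35
n3.2.1 (White): max(-68, 33, 12) = 33
n3.2.2 (White): max(-36, -33, 73, -4) = 73
n3.2.3 (White): max(-23, 47) = 47
n3.2 (Black): min(33, 73, 47) = 33
n3 (White): max(35, 33) = 35
r (Black): min(-22, 16, 35) = -22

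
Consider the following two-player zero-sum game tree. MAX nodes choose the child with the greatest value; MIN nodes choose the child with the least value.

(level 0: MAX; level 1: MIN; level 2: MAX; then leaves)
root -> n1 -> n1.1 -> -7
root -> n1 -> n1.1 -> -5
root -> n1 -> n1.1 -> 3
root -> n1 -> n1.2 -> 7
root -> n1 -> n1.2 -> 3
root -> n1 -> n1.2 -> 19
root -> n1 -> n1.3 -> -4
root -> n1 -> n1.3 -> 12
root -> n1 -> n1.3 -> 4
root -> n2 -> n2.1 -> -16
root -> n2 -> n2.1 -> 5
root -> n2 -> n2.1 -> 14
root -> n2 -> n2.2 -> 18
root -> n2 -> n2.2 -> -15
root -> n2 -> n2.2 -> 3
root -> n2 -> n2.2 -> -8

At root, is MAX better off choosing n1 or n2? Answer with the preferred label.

n1.1 (MAX): max(-7, -5, 3) = 3
n1.2 (MAX): max(7, 3, 19) = 19
n1.3 (MAX): max(-4, 12, 4) = 12
n1 (MIN): min(3, 19, 12) = 3
n2.1 (MAX): max(-16, 5, 14) = 14
n2.2 (MAX): max(18, -15, 3, -8) = 18
n2 (MIN): min(14, 18) = 14
MAX prefers the higher value; n1=3, n2=14. n2 is better since 14 > 3.

n2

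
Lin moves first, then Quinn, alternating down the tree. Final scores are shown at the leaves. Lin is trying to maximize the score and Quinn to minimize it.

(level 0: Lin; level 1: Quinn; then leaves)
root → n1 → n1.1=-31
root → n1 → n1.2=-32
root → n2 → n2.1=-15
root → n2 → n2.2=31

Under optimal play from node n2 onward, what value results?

-15

n2 (Quinn): min(-15, 31) = -15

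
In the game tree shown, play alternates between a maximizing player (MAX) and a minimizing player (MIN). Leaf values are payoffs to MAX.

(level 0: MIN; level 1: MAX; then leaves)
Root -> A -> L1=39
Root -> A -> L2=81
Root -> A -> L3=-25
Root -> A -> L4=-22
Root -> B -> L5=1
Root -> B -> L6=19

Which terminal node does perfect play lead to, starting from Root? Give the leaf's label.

A (MAX): max(39, 81, -25, -22) = 81
B (MAX): max(1, 19) = 19
Root (MIN): min(81, 19) = 19
At Root, MIN picks B (lowest: 19).
At B, MAX picks L6 (highest: 19).
Terminal value 19.

L6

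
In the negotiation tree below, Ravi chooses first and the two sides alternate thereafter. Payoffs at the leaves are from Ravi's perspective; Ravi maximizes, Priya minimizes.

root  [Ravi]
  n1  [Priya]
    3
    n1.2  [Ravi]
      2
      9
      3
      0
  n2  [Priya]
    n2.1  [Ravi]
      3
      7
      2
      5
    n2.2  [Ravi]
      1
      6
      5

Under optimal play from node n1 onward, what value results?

n1.2 (Ravi): max(2, 9, 3, 0) = 9
n1 (Priya): min(3, 9) = 3

3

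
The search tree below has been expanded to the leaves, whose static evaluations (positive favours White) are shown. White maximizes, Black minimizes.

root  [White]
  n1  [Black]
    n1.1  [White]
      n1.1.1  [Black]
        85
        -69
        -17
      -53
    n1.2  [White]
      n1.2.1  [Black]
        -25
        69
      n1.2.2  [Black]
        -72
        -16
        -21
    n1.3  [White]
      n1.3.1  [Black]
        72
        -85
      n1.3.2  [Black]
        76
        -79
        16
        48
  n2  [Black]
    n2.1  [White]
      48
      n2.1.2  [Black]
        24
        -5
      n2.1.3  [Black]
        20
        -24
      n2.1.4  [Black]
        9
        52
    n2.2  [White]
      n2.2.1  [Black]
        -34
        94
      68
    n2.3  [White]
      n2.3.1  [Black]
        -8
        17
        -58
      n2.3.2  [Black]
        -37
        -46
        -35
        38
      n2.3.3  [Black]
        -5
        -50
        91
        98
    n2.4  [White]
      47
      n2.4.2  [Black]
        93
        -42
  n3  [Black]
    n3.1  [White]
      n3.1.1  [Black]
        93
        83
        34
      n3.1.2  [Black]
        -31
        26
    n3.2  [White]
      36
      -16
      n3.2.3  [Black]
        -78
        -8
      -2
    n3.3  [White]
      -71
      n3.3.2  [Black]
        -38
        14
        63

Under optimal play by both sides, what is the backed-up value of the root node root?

n1.1.1 (Black): min(85, -69, -17) = -69
n1.1 (White): max(-69, -53) = -53
n1.2.1 (Black): min(-25, 69) = -25
n1.2.2 (Black): min(-72, -16, -21) = -72
n1.2 (White): max(-25, -72) = -25
n1.3.1 (Black): min(72, -85) = -85
n1.3.2 (Black): min(76, -79, 16, 48) = -79
n1.3 (White): max(-85, -79) = -79
n1 (Black): min(-53, -25, -79) = -79
n2.1.2 (Black): min(24, -5) = -5
n2.1.3 (Black): min(20, -24) = -24
n2.1.4 (Black): min(9, 52) = 9
n2.1 (White): max(48, -5, -24, 9) = 48
n2.2.1 (Black): min(-34, 94) = -34
n2.2 (White): max(-34, 68) = 68
n2.3.1 (Black): min(-8, 17, -58) = -58
n2.3.2 (Black): min(-37, -46, -35, 38) = -46
n2.3.3 (Black): min(-5, -50, 91, 98) = -50
n2.3 (White): max(-58, -46, -50) = -46
n2.4.2 (Black): min(93, -42) = -42
n2.4 (White): max(47, -42) = 47
n2 (Black): min(48, 68, -46, 47) = -46
n3.1.1 (Black): min(93, 83, 34) = 34
n3.1.2 (Black): min(-31, 26) = -31
n3.1 (White): max(34, -31) = 34
n3.2.3 (Black): min(-78, -8) = -78
n3.2 (White): max(36, -16, -78, -2) = 36
n3.3.2 (Black): min(-38, 14, 63) = -38
n3.3 (White): max(-71, -38) = -38
n3 (Black): min(34, 36, -38) = -38
root (White): max(-79, -46, -38) = -38

-38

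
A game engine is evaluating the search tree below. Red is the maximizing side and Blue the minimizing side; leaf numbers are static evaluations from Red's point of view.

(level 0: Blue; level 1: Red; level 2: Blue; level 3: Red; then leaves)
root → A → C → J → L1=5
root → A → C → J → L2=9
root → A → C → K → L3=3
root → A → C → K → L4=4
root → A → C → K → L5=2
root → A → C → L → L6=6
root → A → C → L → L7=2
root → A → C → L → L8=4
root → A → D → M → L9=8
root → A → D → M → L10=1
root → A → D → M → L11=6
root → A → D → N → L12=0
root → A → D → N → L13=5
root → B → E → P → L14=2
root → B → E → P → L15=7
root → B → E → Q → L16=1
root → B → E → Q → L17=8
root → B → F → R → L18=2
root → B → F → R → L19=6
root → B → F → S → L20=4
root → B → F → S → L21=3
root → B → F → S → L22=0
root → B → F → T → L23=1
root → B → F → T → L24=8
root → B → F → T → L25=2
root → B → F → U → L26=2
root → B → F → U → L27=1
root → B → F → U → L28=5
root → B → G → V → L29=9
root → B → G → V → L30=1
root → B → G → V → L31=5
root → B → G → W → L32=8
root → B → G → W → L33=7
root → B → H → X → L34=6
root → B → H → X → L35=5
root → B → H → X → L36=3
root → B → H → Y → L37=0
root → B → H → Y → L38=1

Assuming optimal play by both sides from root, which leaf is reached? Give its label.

L13

J (Red): max(5, 9) = 9
K (Red): max(3, 4, 2) = 4
L (Red): max(6, 2, 4) = 6
C (Blue): min(9, 4, 6) = 4
M (Red): max(8, 1, 6) = 8
N (Red): max(0, 5) = 5
D (Blue): min(8, 5) = 5
A (Red): max(4, 5) = 5
P (Red): max(2, 7) = 7
Q (Red): max(1, 8) = 8
E (Blue): min(7, 8) = 7
R (Red): max(2, 6) = 6
S (Red): max(4, 3, 0) = 4
T (Red): max(1, 8, 2) = 8
U (Red): max(2, 1, 5) = 5
F (Blue): min(6, 4, 8, 5) = 4
V (Red): max(9, 1, 5) = 9
W (Red): max(8, 7) = 8
G (Blue): min(9, 8) = 8
X (Red): max(6, 5, 3) = 6
Y (Red): max(0, 1) = 1
H (Blue): min(6, 1) = 1
B (Red): max(7, 4, 8, 1) = 8
root (Blue): min(5, 8) = 5
At root, Blue picks A (lowest: 5).
At A, Red picks D (highest: 5).
At D, Blue picks N (lowest: 5).
At N, Red picks L13 (highest: 5).
Terminal value 5.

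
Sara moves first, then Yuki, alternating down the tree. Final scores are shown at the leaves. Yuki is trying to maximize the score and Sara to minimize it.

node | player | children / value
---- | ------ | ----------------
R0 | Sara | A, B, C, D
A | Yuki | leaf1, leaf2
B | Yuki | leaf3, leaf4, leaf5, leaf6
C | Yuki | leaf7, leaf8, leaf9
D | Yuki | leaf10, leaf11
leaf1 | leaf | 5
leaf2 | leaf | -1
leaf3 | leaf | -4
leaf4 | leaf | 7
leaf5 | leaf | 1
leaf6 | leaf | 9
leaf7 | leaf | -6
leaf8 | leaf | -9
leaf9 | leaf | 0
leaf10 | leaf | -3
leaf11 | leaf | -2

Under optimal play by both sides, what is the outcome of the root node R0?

-2

A (Yuki): max(5, -1) = 5
B (Yuki): max(-4, 7, 1, 9) = 9
C (Yuki): max(-6, -9, 0) = 0
D (Yuki): max(-3, -2) = -2
R0 (Sara): min(5, 9, 0, -2) = -2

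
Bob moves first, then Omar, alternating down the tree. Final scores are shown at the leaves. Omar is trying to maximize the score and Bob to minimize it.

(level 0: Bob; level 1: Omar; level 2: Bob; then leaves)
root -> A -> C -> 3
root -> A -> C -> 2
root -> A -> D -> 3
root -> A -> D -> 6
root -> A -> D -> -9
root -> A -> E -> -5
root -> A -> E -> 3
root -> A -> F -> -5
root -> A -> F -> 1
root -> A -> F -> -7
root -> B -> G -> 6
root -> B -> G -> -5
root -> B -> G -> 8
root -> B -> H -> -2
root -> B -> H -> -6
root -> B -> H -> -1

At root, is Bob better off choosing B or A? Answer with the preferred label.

G (Bob): min(6, -5, 8) = -5
H (Bob): min(-2, -6, -1) = -6
B (Omar): max(-5, -6) = -5
C (Bob): min(3, 2) = 2
D (Bob): min(3, 6, -9) = -9
E (Bob): min(-5, 3) = -5
F (Bob): min(-5, 1, -7) = -7
A (Omar): max(2, -9, -5, -7) = 2
Bob prefers the lower value; B=-5, A=2. B is better since -5 < 2.

B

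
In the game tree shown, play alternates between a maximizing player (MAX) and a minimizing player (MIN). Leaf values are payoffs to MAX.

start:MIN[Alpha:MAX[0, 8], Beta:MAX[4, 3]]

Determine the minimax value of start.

Alpha (MAX): max(0, 8) = 8
Beta (MAX): max(4, 3) = 4
start (MIN): min(8, 4) = 4

4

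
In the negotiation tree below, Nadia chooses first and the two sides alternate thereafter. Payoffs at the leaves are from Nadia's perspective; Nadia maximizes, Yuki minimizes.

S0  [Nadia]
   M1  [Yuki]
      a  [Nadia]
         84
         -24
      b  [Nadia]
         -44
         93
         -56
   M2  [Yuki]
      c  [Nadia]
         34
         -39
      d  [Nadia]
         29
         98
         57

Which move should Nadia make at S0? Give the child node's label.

a (Nadia): max(84, -24) = 84
b (Nadia): max(-44, 93, -56) = 93
M1 (Yuki): min(84, 93) = 84
c (Nadia): max(34, -39) = 34
d (Nadia): max(29, 98, 57) = 98
M2 (Yuki): min(34, 98) = 34
S0 (Nadia): max(84, 34) = 84
Nadia at S0 wants the highest of {M1=84, M2=34}, so chooses M1.

M1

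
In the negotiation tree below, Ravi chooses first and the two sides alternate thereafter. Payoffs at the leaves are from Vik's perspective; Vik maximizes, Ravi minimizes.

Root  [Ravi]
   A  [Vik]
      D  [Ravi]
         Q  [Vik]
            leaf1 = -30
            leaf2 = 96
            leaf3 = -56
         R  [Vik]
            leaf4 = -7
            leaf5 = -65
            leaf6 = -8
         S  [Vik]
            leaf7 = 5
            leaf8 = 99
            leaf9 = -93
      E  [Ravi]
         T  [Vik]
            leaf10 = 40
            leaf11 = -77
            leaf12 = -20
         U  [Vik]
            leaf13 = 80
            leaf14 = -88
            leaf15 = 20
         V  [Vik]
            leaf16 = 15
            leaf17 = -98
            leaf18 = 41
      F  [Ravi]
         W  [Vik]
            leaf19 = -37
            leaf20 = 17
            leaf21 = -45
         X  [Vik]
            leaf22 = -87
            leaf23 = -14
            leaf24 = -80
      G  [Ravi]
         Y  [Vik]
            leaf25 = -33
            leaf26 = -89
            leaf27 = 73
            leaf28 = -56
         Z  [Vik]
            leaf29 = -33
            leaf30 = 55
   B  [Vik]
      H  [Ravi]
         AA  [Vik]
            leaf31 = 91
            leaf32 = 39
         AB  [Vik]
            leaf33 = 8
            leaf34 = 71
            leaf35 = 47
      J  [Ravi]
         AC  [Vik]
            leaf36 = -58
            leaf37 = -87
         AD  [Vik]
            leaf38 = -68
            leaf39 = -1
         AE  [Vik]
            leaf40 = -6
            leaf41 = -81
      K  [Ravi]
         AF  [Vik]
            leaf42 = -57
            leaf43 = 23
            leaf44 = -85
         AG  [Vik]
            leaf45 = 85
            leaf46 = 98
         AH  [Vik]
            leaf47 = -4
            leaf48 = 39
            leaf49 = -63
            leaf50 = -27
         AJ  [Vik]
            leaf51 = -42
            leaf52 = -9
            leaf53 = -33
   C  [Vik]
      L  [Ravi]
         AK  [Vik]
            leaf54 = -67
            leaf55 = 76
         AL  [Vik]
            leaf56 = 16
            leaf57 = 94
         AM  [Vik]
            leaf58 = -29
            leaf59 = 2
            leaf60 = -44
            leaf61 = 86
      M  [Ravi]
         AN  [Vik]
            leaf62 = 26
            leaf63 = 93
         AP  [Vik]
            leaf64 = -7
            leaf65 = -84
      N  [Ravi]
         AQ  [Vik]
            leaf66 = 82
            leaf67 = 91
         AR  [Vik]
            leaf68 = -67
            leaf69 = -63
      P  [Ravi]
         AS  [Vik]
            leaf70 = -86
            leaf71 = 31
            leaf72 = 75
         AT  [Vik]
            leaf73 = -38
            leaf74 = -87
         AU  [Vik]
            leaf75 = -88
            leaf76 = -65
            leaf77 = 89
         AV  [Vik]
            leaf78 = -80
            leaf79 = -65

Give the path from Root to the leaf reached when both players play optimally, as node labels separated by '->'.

Root -> A -> G -> Z -> leaf30

Q (Vik): max(-30, 96, -56) = 96
R (Vik): max(-7, -65, -8) = -7
S (Vik): max(5, 99, -93) = 99
D (Ravi): min(96, -7, 99) = -7
T (Vik): max(40, -77, -20) = 40
U (Vik): max(80, -88, 20) = 80
V (Vik): max(15, -98, 41) = 41
E (Ravi): min(40, 80, 41) = 40
W (Vik): max(-37, 17, -45) = 17
X (Vik): max(-87, -14, -80) = -14
F (Ravi): min(17, -14) = -14
Y (Vik): max(-33, -89, 73, -56) = 73
Z (Vik): max(-33, 55) = 55
G (Ravi): min(73, 55) = 55
A (Vik): max(-7, 40, -14, 55) = 55
AA (Vik): max(91, 39) = 91
AB (Vik): max(8, 71, 47) = 71
H (Ravi): min(91, 71) = 71
AC (Vik): max(-58, -87) = -58
AD (Vik): max(-68, -1) = -1
AE (Vik): max(-6, -81) = -6
J (Ravi): min(-58, -1, -6) = -58
AF (Vik): max(-57, 23, -85) = 23
AG (Vik): max(85, 98) = 98
AH (Vik): max(-4, 39, -63, -27) = 39
AJ (Vik): max(-42, -9, -33) = -9
K (Ravi): min(23, 98, 39, -9) = -9
B (Vik): max(71, -58, -9) = 71
AK (Vik): max(-67, 76) = 76
AL (Vik): max(16, 94) = 94
AM (Vik): max(-29, 2, -44, 86) = 86
L (Ravi): min(76, 94, 86) = 76
AN (Vik): max(26, 93) = 93
AP (Vik): max(-7, -84) = -7
M (Ravi): min(93, -7) = -7
AQ (Vik): max(82, 91) = 91
AR (Vik): max(-67, -63) = -63
N (Ravi): min(91, -63) = -63
AS (Vik): max(-86, 31, 75) = 75
AT (Vik): max(-38, -87) = -38
AU (Vik): max(-88, -65, 89) = 89
AV (Vik): max(-80, -65) = -65
P (Ravi): min(75, -38, 89, -65) = -65
C (Vik): max(76, -7, -63, -65) = 76
Root (Ravi): min(55, 71, 76) = 55
At Root, Ravi picks A (lowest: 55).
At A, Vik picks G (highest: 55).
At G, Ravi picks Z (lowest: 55).
At Z, Vik picks leaf30 (highest: 55).
Terminal value 55.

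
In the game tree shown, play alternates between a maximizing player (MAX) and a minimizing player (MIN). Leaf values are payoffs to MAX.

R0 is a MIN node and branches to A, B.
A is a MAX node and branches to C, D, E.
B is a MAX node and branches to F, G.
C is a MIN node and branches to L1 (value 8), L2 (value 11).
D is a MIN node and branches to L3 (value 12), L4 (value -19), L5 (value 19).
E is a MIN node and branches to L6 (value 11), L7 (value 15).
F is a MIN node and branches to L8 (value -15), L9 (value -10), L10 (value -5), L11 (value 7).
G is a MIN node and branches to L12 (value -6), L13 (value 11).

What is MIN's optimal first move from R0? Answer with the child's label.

B

C (MIN): min(8, 11) = 8
D (MIN): min(12, -19, 19) = -19
E (MIN): min(11, 15) = 11
A (MAX): max(8, -19, 11) = 11
F (MIN): min(-15, -10, -5, 7) = -15
G (MIN): min(-6, 11) = -6
B (MAX): max(-15, -6) = -6
R0 (MIN): min(11, -6) = -6
MIN at R0 wants the lowest of {A=11, B=-6}, so chooses B.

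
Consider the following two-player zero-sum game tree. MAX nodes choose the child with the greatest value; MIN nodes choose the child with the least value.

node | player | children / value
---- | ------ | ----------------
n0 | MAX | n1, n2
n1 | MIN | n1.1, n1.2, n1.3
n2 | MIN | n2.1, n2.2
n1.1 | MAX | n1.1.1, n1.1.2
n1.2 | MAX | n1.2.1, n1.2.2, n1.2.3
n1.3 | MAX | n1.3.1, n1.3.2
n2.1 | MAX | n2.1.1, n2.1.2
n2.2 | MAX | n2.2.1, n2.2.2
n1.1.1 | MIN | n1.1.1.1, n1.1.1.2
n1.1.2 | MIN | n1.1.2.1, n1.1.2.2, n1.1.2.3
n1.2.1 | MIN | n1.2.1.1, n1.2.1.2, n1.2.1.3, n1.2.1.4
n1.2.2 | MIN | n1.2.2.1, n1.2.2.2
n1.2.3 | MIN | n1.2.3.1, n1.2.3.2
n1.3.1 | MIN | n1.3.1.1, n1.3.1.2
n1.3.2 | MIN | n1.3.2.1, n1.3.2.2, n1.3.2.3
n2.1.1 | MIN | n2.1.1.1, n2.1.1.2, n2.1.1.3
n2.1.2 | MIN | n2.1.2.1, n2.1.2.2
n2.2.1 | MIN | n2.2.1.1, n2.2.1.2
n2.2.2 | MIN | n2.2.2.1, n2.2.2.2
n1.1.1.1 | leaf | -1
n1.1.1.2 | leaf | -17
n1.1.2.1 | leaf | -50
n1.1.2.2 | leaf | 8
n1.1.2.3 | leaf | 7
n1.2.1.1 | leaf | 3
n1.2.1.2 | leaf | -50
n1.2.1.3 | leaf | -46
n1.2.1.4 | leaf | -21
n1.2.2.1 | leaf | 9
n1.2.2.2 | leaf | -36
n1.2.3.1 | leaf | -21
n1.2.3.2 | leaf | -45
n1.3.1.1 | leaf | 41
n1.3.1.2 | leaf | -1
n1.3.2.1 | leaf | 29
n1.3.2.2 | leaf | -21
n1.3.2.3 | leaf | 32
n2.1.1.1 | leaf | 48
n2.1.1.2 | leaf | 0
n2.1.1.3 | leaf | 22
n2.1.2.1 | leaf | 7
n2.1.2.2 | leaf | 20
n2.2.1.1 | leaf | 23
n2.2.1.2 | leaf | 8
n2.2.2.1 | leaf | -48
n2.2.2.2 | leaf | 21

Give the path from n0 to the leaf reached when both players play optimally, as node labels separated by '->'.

n1.1.1 (MIN): min(-1, -17) = -17
n1.1.2 (MIN): min(-50, 8, 7) = -50
n1.1 (MAX): max(-17, -50) = -17
n1.2.1 (MIN): min(3, -50, -46, -21) = -50
n1.2.2 (MIN): min(9, -36) = -36
n1.2.3 (MIN): min(-21, -45) = -45
n1.2 (MAX): max(-50, -36, -45) = -36
n1.3.1 (MIN): min(41, -1) = -1
n1.3.2 (MIN): min(29, -21, 32) = -21
n1.3 (MAX): max(-1, -21) = -1
n1 (MIN): min(-17, -36, -1) = -36
n2.1.1 (MIN): min(48, 0, 22) = 0
n2.1.2 (MIN): min(7, 20) = 7
n2.1 (MAX): max(0, 7) = 7
n2.2.1 (MIN): min(23, 8) = 8
n2.2.2 (MIN): min(-48, 21) = -48
n2.2 (MAX): max(8, -48) = 8
n2 (MIN): min(7, 8) = 7
n0 (MAX): max(-36, 7) = 7
At n0, MAX picks n2 (highest: 7).
At n2, MIN picks n2.1 (lowest: 7).
At n2.1, MAX picks n2.1.2 (highest: 7).
At n2.1.2, MIN picks n2.1.2.1 (lowest: 7).
Terminal value 7.

n0 -> n2 -> n2.1 -> n2.1.2 -> n2.1.2.1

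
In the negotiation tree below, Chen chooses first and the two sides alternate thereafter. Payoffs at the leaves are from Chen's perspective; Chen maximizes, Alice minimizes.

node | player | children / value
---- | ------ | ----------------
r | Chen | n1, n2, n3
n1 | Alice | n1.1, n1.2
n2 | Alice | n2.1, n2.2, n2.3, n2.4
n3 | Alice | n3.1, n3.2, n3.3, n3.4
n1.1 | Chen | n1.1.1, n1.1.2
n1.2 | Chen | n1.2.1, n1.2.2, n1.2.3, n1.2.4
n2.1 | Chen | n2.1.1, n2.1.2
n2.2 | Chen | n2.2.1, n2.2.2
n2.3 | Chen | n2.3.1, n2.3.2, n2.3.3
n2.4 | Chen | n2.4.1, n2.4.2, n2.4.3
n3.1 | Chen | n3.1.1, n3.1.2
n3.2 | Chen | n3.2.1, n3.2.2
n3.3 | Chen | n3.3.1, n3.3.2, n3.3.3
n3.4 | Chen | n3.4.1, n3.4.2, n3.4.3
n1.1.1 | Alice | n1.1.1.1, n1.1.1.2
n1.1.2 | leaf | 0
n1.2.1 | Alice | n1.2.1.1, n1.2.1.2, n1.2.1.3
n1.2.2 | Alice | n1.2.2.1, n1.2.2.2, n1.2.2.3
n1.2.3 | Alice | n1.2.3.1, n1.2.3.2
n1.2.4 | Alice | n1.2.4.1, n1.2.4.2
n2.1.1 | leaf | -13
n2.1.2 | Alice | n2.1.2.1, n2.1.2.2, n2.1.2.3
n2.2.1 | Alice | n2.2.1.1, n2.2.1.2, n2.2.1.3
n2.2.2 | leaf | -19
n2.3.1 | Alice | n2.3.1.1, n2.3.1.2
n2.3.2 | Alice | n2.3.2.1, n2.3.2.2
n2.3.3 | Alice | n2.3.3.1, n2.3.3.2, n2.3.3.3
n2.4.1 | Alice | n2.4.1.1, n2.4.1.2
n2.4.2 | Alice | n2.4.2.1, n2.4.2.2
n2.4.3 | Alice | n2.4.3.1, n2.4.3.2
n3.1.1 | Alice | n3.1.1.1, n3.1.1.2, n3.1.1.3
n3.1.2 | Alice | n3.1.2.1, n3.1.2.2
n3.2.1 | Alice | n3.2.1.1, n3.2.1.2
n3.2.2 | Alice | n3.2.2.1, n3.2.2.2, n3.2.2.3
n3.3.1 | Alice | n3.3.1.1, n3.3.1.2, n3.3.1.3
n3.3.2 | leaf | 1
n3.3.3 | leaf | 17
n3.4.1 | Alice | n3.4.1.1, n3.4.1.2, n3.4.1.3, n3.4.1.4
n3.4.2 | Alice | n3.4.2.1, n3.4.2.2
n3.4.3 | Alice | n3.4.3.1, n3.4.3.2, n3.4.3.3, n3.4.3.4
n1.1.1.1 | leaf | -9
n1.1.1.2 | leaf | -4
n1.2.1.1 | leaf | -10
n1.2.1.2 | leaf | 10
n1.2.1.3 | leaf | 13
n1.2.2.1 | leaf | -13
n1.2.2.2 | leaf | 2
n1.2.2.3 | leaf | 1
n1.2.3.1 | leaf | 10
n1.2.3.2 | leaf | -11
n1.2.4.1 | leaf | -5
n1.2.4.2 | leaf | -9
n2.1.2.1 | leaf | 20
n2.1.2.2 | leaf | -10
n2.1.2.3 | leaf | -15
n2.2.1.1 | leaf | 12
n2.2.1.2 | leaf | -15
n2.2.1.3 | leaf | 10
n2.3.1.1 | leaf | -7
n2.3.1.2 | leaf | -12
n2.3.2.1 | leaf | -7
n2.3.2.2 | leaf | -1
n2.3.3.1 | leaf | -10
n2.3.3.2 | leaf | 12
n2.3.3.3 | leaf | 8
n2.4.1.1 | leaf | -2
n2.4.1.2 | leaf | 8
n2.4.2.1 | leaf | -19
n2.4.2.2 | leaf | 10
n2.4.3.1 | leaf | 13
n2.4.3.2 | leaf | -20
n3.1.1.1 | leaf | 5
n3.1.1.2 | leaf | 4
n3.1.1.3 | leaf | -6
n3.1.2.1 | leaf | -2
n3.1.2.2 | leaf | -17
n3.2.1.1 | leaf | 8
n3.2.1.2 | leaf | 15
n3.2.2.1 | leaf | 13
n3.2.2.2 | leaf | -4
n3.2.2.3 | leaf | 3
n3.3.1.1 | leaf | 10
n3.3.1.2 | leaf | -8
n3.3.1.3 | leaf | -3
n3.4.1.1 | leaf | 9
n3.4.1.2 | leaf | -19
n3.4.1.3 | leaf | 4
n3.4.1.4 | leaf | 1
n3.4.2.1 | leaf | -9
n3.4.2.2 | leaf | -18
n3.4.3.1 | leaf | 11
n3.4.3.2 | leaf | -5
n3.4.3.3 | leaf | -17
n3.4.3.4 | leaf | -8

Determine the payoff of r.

n1.1.1 (Alice): min(-9, -4) = -9
n1.1 (Chen): max(-9, 0) = 0
n1.2.1 (Alice): min(-10, 10, 13) = -10
n1.2.2 (Alice): min(-13, 2, 1) = -13
n1.2.3 (Alice): min(10, -11) = -11
n1.2.4 (Alice): min(-5, -9) = -9
n1.2 (Chen): max(-10, -13, -11, -9) = -9
n1 (Alice): min(0, -9) = -9
n2.1.2 (Alice): min(20, -10, -15) = -15
n2.1 (Chen): max(-13, -15) = -13
n2.2.1 (Alice): min(12, -15, 10) = -15
n2.2 (Chen): max(-15, -19) = -15
n2.3.1 (Alice): min(-7, -12) = -12
n2.3.2 (Alice): min(-7, -1) = -7
n2.3.3 (Alice): min(-10, 12, 8) = -10
n2.3 (Chen): max(-12, -7, -10) = -7
n2.4.1 (Alice): min(-2, 8) = -2
n2.4.2 (Alice): min(-19, 10) = -19
n2.4.3 (Alice): min(13, -20) = -20
n2.4 (Chen): max(-2, -19, -20) = -2
n2 (Alice): min(-13, -15, -7, -2) = -15
n3.1.1 (Alice): min(5, 4, -6) = -6
n3.1.2 (Alice): min(-2, -17) = -17
n3.1 (Chen): max(-6, -17) = -6
n3.2.1 (Alice): min(8, 15) = 8
n3.2.2 (Alice): min(13, -4, 3) = -4
n3.2 (Chen): max(8, -4) = 8
n3.3.1 (Alice): min(10, -8, -3) = -8
n3.3 (Chen): max(-8, 1, 17) = 17
n3.4.1 (Alice): min(9, -19, 4, 1) = -19
n3.4.2 (Alice): min(-9, -18) = -18
n3.4.3 (Alice): min(11, -5, -17, -8) = -17
n3.4 (Chen): max(-19, -18, -17) = -17
n3 (Alice): min(-6, 8, 17, -17) = -17
r (Chen): max(-9, -15, -17) = -9

-9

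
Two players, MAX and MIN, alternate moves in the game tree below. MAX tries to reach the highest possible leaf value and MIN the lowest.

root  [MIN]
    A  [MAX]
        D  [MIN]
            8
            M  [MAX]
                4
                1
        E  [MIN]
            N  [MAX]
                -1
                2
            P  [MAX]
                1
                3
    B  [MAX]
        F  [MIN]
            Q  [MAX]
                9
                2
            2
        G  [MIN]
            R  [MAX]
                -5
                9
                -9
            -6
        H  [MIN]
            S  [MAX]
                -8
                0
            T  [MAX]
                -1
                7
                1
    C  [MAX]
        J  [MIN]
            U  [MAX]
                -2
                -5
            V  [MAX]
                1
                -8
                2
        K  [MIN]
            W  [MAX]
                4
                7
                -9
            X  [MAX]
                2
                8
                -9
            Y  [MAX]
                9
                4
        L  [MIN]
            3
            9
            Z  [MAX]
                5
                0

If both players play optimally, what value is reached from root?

M (MAX): max(4, 1) = 4
D (MIN): min(8, 4) = 4
N (MAX): max(-1, 2) = 2
P (MAX): max(1, 3) = 3
E (MIN): min(2, 3) = 2
A (MAX): max(4, 2) = 4
Q (MAX): max(9, 2) = 9
F (MIN): min(9, 2) = 2
R (MAX): max(-5, 9, -9) = 9
G (MIN): min(9, -6) = -6
S (MAX): max(-8, 0) = 0
T (MAX): max(-1, 7, 1) = 7
H (MIN): min(0, 7) = 0
B (MAX): max(2, -6, 0) = 2
U (MAX): max(-2, -5) = -2
V (MAX): max(1, -8, 2) = 2
J (MIN): min(-2, 2) = -2
W (MAX): max(4, 7, -9) = 7
X (MAX): max(2, 8, -9) = 8
Y (MAX): max(9, 4) = 9
K (MIN): min(7, 8, 9) = 7
Z (MAX): max(5, 0) = 5
L (MIN): min(3, 9, 5) = 3
C (MAX): max(-2, 7, 3) = 7
root (MIN): min(4, 2, 7) = 2

2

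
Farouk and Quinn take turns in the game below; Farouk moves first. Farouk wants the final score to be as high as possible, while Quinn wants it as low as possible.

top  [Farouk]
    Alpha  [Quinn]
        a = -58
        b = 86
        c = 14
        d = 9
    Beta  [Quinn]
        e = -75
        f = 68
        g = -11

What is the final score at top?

Alpha (Quinn): min(-58, 86, 14, 9) = -58
Beta (Quinn): min(-75, 68, -11) = -75
top (Farouk): max(-58, -75) = -58

-58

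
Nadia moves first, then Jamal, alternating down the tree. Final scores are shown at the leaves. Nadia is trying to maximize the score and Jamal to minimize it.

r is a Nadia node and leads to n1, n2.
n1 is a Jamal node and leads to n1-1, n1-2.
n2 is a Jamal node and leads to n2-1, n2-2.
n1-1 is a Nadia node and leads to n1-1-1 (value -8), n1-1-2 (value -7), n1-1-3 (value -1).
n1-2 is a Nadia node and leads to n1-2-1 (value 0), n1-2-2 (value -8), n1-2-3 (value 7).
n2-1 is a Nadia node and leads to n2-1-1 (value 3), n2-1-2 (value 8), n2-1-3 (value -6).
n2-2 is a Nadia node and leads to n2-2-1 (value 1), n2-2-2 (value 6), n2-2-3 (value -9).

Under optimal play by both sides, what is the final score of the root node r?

6

n1-1 (Nadia): max(-8, -7, -1) = -1
n1-2 (Nadia): max(0, -8, 7) = 7
n1 (Jamal): min(-1, 7) = -1
n2-1 (Nadia): max(3, 8, -6) = 8
n2-2 (Nadia): max(1, 6, -9) = 6
n2 (Jamal): min(8, 6) = 6
r (Nadia): max(-1, 6) = 6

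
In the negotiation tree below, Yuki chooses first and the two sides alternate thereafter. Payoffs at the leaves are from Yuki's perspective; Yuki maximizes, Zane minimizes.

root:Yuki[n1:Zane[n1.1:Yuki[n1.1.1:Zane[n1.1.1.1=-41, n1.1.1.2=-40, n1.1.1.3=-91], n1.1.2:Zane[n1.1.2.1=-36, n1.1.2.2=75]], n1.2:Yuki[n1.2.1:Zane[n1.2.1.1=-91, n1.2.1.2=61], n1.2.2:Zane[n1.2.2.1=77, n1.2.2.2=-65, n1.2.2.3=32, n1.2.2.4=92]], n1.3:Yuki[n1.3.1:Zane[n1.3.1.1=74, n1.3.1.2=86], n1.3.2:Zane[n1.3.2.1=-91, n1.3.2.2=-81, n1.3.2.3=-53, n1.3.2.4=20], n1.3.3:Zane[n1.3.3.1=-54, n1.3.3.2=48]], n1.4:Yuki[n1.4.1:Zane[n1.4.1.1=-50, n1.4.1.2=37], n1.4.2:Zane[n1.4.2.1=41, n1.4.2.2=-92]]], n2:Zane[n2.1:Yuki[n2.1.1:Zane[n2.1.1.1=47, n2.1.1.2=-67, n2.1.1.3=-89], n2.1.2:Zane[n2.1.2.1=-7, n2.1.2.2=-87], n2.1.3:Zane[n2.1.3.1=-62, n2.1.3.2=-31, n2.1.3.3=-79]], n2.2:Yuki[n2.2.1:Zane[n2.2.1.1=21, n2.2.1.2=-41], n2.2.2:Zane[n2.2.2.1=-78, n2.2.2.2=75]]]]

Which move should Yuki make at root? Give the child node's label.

n1.1.1 (Zane): min(-41, -40, -91) = -91
n1.1.2 (Zane): min(-36, 75) = -36
n1.1 (Yuki): max(-91, -36) = -36
n1.2.1 (Zane): min(-91, 61) = -91
n1.2.2 (Zane): min(77, -65, 32, 92) = -65
n1.2 (Yuki): max(-91, -65) = -65
n1.3.1 (Zane): min(74, 86) = 74
n1.3.2 (Zane): min(-91, -81, -53, 20) = -91
n1.3.3 (Zane): min(-54, 48) = -54
n1.3 (Yuki): max(74, -91, -54) = 74
n1.4.1 (Zane): min(-50, 37) = -50
n1.4.2 (Zane): min(41, -92) = -92
n1.4 (Yuki): max(-50, -92) = -50
n1 (Zane): min(-36, -65, 74, -50) = -65
n2.1.1 (Zane): min(47, -67, -89) = -89
n2.1.2 (Zane): min(-7, -87) = -87
n2.1.3 (Zane): min(-62, -31, -79) = -79
n2.1 (Yuki): max(-89, -87, -79) = -79
n2.2.1 (Zane): min(21, -41) = -41
n2.2.2 (Zane): min(-78, 75) = -78
n2.2 (Yuki): max(-41, -78) = -41
n2 (Zane): min(-79, -41) = -79
root (Yuki): max(-65, -79) = -65
Yuki at root wants the highest of {n1=-65, n2=-79}, so chooses n1.

n1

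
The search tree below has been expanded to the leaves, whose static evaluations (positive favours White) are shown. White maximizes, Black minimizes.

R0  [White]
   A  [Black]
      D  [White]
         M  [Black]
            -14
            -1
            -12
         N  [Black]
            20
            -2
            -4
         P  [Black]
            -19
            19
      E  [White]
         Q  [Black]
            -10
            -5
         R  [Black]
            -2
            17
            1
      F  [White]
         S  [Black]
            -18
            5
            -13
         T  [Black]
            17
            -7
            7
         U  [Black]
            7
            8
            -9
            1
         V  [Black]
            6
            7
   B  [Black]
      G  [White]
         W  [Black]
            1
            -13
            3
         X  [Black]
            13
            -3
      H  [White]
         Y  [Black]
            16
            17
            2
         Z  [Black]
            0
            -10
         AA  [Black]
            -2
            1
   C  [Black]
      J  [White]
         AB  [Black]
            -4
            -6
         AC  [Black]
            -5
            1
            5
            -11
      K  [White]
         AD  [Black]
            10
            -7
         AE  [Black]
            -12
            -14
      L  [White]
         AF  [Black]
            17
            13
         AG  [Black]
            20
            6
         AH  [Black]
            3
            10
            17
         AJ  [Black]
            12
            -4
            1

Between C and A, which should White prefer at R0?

A

AB (Black): min(-4, -6) = -6
AC (Black): min(-5, 1, 5, -11) = -11
J (White): max(-6, -11) = -6
AD (Black): min(10, -7) = -7
AE (Black): min(-12, -14) = -14
K (White): max(-7, -14) = -7
AF (Black): min(17, 13) = 13
AG (Black): min(20, 6) = 6
AH (Black): min(3, 10, 17) = 3
AJ (Black): min(12, -4, 1) = -4
L (White): max(13, 6, 3, -4) = 13
C (Black): min(-6, -7, 13) = -7
M (Black): min(-14, -1, -12) = -14
N (Black): min(20, -2, -4) = -4
P (Black): min(-19, 19) = -19
D (White): max(-14, -4, -19) = -4
Q (Black): min(-10, -5) = -10
R (Black): min(-2, 17, 1) = -2
E (White): max(-10, -2) = -2
S (Black): min(-18, 5, -13) = -18
T (Black): min(17, -7, 7) = -7
U (Black): min(7, 8, -9, 1) = -9
V (Black): min(6, 7) = 6
F (White): max(-18, -7, -9, 6) = 6
A (Black): min(-4, -2, 6) = -4
White prefers the higher value; C=-7, A=-4. A is better since -4 > -7.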